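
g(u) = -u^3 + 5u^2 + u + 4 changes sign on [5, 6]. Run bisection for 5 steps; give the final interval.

midpoint 5.5: g = -5.625 < 0 → [5, 5.5]
midpoint 5.25: g = 2.359375 > 0 → [5.25, 5.5]
midpoint 5.375: g = -1.458984 < 0 → [5.25, 5.375]
midpoint 5.3125: g = 0.4929 > 0 → [5.3125, 5.375]
midpoint 5.34375: g = -0.4723 < 0 → [5.3125, 5.34375]

[5.3125, 5.34375]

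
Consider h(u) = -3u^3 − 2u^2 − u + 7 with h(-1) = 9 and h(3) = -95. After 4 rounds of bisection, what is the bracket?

h(1) = 1 > 0, so the root lies in [1, 3]
h(2) = -27 < 0, so the root lies in [1, 2]
h(1.5) = -9.125 < 0, so the root lies in [1, 1.5]
h(1.25) = -3.2344 < 0, so the root lies in [1, 1.25]

[1, 1.25]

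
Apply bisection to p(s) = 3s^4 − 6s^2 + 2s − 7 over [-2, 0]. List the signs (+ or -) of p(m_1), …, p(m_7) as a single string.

---+++-

s = -1 gives p = -12, negative; keep [-2, -1]
s = -1.5 gives p = -8.3125, negative; keep [-2, -1.5]
s = -1.75 gives p = -0.738281, negative; keep [-2, -1.75]
s = -1.875 gives p = 5.2351, positive; keep [-1.875, -1.75]
s = -1.8125 gives p = 2.0408, positive; keep [-1.8125, -1.75]
s = -1.78125 gives p = 0.6014, positive; keep [-1.78125, -1.75]
s = -1.765625 gives p = -0.0807, negative; keep [-1.78125, -1.765625]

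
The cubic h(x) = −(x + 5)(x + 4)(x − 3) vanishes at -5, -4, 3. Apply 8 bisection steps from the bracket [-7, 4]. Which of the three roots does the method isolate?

3

midpoint -1.5: h = 39.375 > 0 → [-1.5, 4]
midpoint 1.25: h = 57.421875 > 0 → [1.25, 4]
midpoint 2.625: h = 18.943359 > 0 → [2.625, 4]
midpoint 3.3125: h = -18.9954 < 0 → [2.625, 3.3125]
midpoint 2.96875: h = 1.7354 > 0 → [2.96875, 3.3125]
midpoint 3.140625: h = -8.1744 < 0 → [2.96875, 3.140625]
midpoint 3.0546875: h = -3.1075 < 0 → [2.96875, 3.0546875]
midpoint 3.01171875: h = -0.6583 < 0 → [2.96875, 3.01171875]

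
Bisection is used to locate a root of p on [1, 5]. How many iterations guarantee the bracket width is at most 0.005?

10

Width after n steps is 4/2^n. Need 2^n ≥ 4/0.005 = 800.
2^9 = 512 < 800 ≤ 2^10 = 1024, so n = 10.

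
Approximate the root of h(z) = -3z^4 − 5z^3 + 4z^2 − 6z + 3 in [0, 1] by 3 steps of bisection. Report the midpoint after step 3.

0.625

midpoint 0.5: h = 0.1875 > 0 → [0.5, 1]
midpoint 0.75: h = -2.308594 < 0 → [0.5, 0.75]
midpoint 0.625: h = -0.865967 < 0 → [0.5, 0.625]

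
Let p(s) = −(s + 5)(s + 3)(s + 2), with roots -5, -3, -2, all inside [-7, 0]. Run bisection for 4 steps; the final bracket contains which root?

p(-3.5) = -1.125 < 0, so the root lies in [-7, -3.5]
p(-5.25) = 1.828125 > 0, so the root lies in [-5.25, -3.5]
p(-4.375) = -2.041016 < 0, so the root lies in [-5.25, -4.375]
p(-4.8125) = -0.9558 < 0, so the root lies in [-5.25, -4.8125]

-5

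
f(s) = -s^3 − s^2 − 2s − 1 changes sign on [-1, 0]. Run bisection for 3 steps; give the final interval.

[-0.625, -0.5]

m = -0.5, f(m) = -0.125 (−); new bracket [-1, -0.5]
m = -0.75, f(m) = 0.359375 (+); new bracket [-0.75, -0.5]
m = -0.625, f(m) = 0.103516 (+); new bracket [-0.625, -0.5]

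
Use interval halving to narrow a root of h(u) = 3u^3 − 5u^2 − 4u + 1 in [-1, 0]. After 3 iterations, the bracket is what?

h(-0.5) = 1.375 > 0, so the root lies in [-1, -0.5]
h(-0.75) = -0.078125 < 0, so the root lies in [-0.75, -0.5]
h(-0.625) = 0.814453 > 0, so the root lies in [-0.75, -0.625]

[-0.75, -0.625]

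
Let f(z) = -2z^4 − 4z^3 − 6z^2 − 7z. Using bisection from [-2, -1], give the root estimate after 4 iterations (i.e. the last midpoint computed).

-1.5625

midpoint -1.5: f = 0.375 > 0 → [-2, -1.5]
midpoint -1.75: f = -3.445312 < 0 → [-1.75, -1.5]
midpoint -1.625: f = -1.250488 < 0 → [-1.625, -1.5]
midpoint -1.5625: f = -0.3731 < 0 → [-1.5625, -1.5]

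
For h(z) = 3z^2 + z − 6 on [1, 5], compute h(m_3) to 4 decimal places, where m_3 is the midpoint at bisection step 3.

2.2500

z = 3 gives h = 24, positive; keep [1, 3]
z = 2 gives h = 8, positive; keep [1, 2]
z = 1.5 gives h = 2.25, positive; keep [1, 1.5]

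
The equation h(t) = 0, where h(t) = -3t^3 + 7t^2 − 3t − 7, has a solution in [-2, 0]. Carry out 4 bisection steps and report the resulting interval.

h(-1) = 6 > 0, so the root lies in [-1, 0]
h(-0.5) = -3.375 < 0, so the root lies in [-1, -0.5]
h(-0.75) = 0.453125 > 0, so the root lies in [-0.75, -0.5]
h(-0.625) = -1.6582 < 0, so the root lies in [-0.75, -0.625]

[-0.75, -0.625]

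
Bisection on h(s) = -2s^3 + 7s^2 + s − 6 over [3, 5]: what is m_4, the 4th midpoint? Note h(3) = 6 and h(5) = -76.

3.375

h(4) = -18 < 0, so the root lies in [3, 4]
h(3.5) = -2.5 < 0, so the root lies in [3, 3.5]
h(3.25) = 2.53125 > 0, so the root lies in [3.25, 3.5]
h(3.375) = 0.2227 > 0, so the root lies in [3.375, 3.5]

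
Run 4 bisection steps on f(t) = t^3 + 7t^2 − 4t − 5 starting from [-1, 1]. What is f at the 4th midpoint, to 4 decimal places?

-0.0098

t = 0 gives f = -5, negative; keep [-1, 0]
t = -0.5 gives f = -1.375, negative; keep [-1, -0.5]
t = -0.75 gives f = 1.515625, positive; keep [-0.75, -0.5]
t = -0.625 gives f = -0.0098, negative; keep [-0.75, -0.625]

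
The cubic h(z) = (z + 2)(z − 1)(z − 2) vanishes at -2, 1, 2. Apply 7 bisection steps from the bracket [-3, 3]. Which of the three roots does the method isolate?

-2

midpoint 0: h = 4 > 0 → [-3, 0]
midpoint -1.5: h = 4.375 > 0 → [-3, -1.5]
midpoint -2.25: h = -3.453125 < 0 → [-2.25, -1.5]
midpoint -1.875: h = 1.3926 > 0 → [-2.25, -1.875]
midpoint -2.0625: h = -0.7776 < 0 → [-2.0625, -1.875]
midpoint -1.96875: h = 0.3682 > 0 → [-2.0625, -1.96875]
midpoint -2.015625: h = -0.1892 < 0 → [-2.015625, -1.96875]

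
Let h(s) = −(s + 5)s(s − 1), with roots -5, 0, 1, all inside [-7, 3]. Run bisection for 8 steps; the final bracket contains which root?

s = -2 gives h = -18, negative; keep [-7, -2]
s = -4.5 gives h = -12.375, negative; keep [-7, -4.5]
s = -5.75 gives h = 29.109375, positive; keep [-5.75, -4.5]
s = -5.125 gives h = 3.9238, positive; keep [-5.125, -4.5]
s = -4.8125 gives h = -5.2449, negative; keep [-5.125, -4.8125]
s = -4.96875 gives h = -0.9268, negative; keep [-5.125, -4.96875]
s = -5.046875 gives h = 1.4305, positive; keep [-5.046875, -4.96875]
s = -5.0078125 gives h = 0.235, positive; keep [-5.0078125, -4.96875]

-5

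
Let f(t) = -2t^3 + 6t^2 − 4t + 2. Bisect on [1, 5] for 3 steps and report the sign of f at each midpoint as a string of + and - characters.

f(3) = -10 < 0, so the root lies in [1, 3]
f(2) = 2 > 0, so the root lies in [2, 3]
f(2.5) = -1.75 < 0, so the root lies in [2, 2.5]

-+-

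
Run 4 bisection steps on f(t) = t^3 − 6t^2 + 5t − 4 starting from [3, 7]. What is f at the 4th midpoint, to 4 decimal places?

midpoint 5: f = -4 < 0 → [5, 7]
midpoint 6: f = 26 > 0 → [5, 6]
midpoint 5.5: f = 8.375 > 0 → [5, 5.5]
midpoint 5.25: f = 1.5781 > 0 → [5, 5.25]

1.5781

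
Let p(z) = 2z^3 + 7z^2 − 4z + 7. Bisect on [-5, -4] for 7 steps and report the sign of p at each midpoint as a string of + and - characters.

z = -4.5 gives p = -15.5, negative; keep [-4.5, -4]
z = -4.25 gives p = -3.09375, negative; keep [-4.25, -4]
z = -4.125 gives p = 2.230469, positive; keep [-4.25, -4.125]
z = -4.1875 gives p = -0.3608, negative; keep [-4.1875, -4.125]
z = -4.15625 gives p = 0.9523, positive; keep [-4.1875, -4.15625]
z = -4.171875 gives p = 0.3001, positive; keep [-4.1875, -4.171875]
z = -4.1796875 gives p = -0.0292, negative; keep [-4.1796875, -4.171875]

--+-++-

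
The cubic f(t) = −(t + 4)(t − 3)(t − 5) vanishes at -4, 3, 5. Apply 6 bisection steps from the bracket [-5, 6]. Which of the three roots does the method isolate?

-4

f(0.5) = -50.625 < 0, so the root lies in [-5, 0.5]
f(-2.25) = -66.609375 < 0, so the root lies in [-5, -2.25]
f(-3.625) = -21.427734 < 0, so the root lies in [-5, -3.625]
f(-4.3125) = 21.2805 > 0, so the root lies in [-4.3125, -3.625]
f(-3.96875) = -1.9532 < 0, so the root lies in [-4.3125, -3.96875]
f(-4.140625) = 9.1786 > 0, so the root lies in [-4.140625, -3.96875]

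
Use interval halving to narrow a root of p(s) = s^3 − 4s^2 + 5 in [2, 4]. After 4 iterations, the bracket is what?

[3.5, 3.625]

midpoint 3: p = -4 < 0 → [3, 4]
midpoint 3.5: p = -1.125 < 0 → [3.5, 4]
midpoint 3.75: p = 1.484375 > 0 → [3.5, 3.75]
midpoint 3.625: p = 0.0723 > 0 → [3.5, 3.625]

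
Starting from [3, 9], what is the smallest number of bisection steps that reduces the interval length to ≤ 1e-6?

23

Width after n steps is 6/2^n. Need 2^n ≥ 6/1e-6 = 6000000.
2^22 = 4194304 < 6000000 ≤ 2^23 = 8388608, so n = 23.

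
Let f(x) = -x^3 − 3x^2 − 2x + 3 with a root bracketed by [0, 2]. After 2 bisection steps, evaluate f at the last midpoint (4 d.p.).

m = 1, f(m) = -3 (−); new bracket [0, 1]
m = 0.5, f(m) = 1.125 (+); new bracket [0.5, 1]

1.1250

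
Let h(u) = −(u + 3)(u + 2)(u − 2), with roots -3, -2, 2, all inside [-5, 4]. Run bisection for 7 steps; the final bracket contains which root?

m = -0.5, h(m) = 9.375 (+); new bracket [-0.5, 4]
m = 1.75, h(m) = 4.453125 (+); new bracket [1.75, 4]
m = 2.875, h(m) = -25.060547 (−); new bracket [1.75, 2.875]
m = 2.3125, h(m) = -7.1594 (−); new bracket [1.75, 2.3125]
m = 2.03125, h(m) = -0.6338 (−); new bracket [1.75, 2.03125]
m = 1.890625, h(m) = 2.0811 (+); new bracket [1.890625, 2.03125]
m = 1.9609375, h(m) = 0.7676 (+); new bracket [1.9609375, 2.03125]

2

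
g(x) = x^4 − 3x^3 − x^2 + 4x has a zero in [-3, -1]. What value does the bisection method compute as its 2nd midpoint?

-1.5

g(-2) = 28 > 0, so the root lies in [-2, -1]
g(-1.5) = 6.9375 > 0, so the root lies in [-1.5, -1]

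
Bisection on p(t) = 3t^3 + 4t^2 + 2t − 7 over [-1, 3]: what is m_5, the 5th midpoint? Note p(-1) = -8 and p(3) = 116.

0.875

p(1) = 2 > 0, so the root lies in [-1, 1]
p(0) = -7 < 0, so the root lies in [0, 1]
p(0.5) = -4.625 < 0, so the root lies in [0.5, 1]
p(0.75) = -1.9844 < 0, so the root lies in [0.75, 1]
p(0.875) = -0.1777 < 0, so the root lies in [0.875, 1]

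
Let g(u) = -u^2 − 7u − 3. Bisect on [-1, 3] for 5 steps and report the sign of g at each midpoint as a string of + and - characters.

--+--

m = 1, g(m) = -11 (−); new bracket [-1, 1]
m = 0, g(m) = -3 (−); new bracket [-1, 0]
m = -0.5, g(m) = 0.25 (+); new bracket [-0.5, 0]
m = -0.25, g(m) = -1.3125 (−); new bracket [-0.5, -0.25]
m = -0.375, g(m) = -0.5156 (−); new bracket [-0.5, -0.375]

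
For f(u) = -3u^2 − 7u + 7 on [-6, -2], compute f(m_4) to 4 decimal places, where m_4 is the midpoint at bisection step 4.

-1.9375

u = -4 gives f = -13, negative; keep [-4, -2]
u = -3 gives f = 1, positive; keep [-4, -3]
u = -3.5 gives f = -5.25, negative; keep [-3.5, -3]
u = -3.25 gives f = -1.9375, negative; keep [-3.25, -3]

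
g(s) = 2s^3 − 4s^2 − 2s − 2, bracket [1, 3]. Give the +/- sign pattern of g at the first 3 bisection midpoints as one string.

midpoint 2: g = -6 < 0 → [2, 3]
midpoint 2.5: g = -0.75 < 0 → [2.5, 3]
midpoint 2.75: g = 3.84375 > 0 → [2.5, 2.75]

--+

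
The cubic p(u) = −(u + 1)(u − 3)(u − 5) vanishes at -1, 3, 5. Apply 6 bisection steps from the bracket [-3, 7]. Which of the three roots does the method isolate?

-1

m = 2, p(m) = -9 (−); new bracket [-3, 2]
m = -0.5, p(m) = -9.625 (−); new bracket [-3, -0.5]
m = -1.75, p(m) = 24.046875 (+); new bracket [-1.75, -0.5]
m = -1.125, p(m) = 3.1582 (+); new bracket [-1.125, -0.5]
m = -0.8125, p(m) = -4.155 (−); new bracket [-1.125, -0.8125]
m = -0.96875, p(m) = -0.7403 (−); new bracket [-1.125, -0.96875]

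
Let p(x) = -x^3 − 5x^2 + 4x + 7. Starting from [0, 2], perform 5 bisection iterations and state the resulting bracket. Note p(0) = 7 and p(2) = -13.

x = 1 gives p = 5, positive; keep [1, 2]
x = 1.5 gives p = -1.625, negative; keep [1, 1.5]
x = 1.25 gives p = 2.234375, positive; keep [1.25, 1.5]
x = 1.375 gives p = 0.4473, positive; keep [1.375, 1.5]
x = 1.4375 gives p = -0.5525, negative; keep [1.375, 1.4375]

[1.375, 1.4375]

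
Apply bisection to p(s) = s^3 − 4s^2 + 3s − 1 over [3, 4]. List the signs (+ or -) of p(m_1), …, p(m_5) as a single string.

s = 3.5 gives p = 3.375, positive; keep [3, 3.5]
s = 3.25 gives p = 0.828125, positive; keep [3, 3.25]
s = 3.125 gives p = -0.169922, negative; keep [3.125, 3.25]
s = 3.1875 gives p = 0.3074, positive; keep [3.125, 3.1875]
s = 3.15625 gives p = 0.0634, positive; keep [3.125, 3.15625]

++-++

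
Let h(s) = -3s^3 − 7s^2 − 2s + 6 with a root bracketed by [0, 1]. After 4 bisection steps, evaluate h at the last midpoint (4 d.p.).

0.3416

s = 0.5 gives h = 2.875, positive; keep [0.5, 1]
s = 0.75 gives h = -0.703125, negative; keep [0.5, 0.75]
s = 0.625 gives h = 1.283203, positive; keep [0.625, 0.75]
s = 0.6875 gives h = 0.3416, positive; keep [0.6875, 0.75]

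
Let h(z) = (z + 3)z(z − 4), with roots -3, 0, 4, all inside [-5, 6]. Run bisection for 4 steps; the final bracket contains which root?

4

z = 0.5 gives h = -6.125, negative; keep [0.5, 6]
z = 3.25 gives h = -15.234375, negative; keep [3.25, 6]
z = 4.625 gives h = 22.041016, positive; keep [3.25, 4.625]
z = 3.9375 gives h = -1.7073, negative; keep [3.9375, 4.625]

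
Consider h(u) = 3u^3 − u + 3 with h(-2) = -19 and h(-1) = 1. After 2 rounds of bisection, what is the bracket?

u = -1.5 gives h = -5.625, negative; keep [-1.5, -1]
u = -1.25 gives h = -1.609375, negative; keep [-1.25, -1]

[-1.25, -1]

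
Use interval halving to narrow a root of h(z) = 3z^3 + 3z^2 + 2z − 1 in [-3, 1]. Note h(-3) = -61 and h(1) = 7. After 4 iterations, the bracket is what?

z = -1 gives h = -3, negative; keep [-1, 1]
z = 0 gives h = -1, negative; keep [0, 1]
z = 0.5 gives h = 1.125, positive; keep [0, 0.5]
z = 0.25 gives h = -0.2656, negative; keep [0.25, 0.5]

[0.25, 0.5]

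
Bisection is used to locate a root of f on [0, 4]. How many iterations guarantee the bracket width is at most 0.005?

10

Width after n steps is 4/2^n. Need 2^n ≥ 4/0.005 = 800.
2^9 = 512 < 800 ≤ 2^10 = 1024, so n = 10.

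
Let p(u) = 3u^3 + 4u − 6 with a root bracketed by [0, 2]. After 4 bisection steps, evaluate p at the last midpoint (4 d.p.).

-0.4902

m = 1, p(m) = 1 (+); new bracket [0, 1]
m = 0.5, p(m) = -3.625 (−); new bracket [0.5, 1]
m = 0.75, p(m) = -1.734375 (−); new bracket [0.75, 1]
m = 0.875, p(m) = -0.4902 (−); new bracket [0.875, 1]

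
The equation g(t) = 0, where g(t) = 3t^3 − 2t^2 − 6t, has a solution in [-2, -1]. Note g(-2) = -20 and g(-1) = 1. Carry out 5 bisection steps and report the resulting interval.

midpoint -1.5: g = -5.625 < 0 → [-1.5, -1]
midpoint -1.25: g = -1.484375 < 0 → [-1.25, -1]
midpoint -1.125: g = -0.052734 < 0 → [-1.125, -1]
midpoint -1.0625: g = 0.5188 > 0 → [-1.125, -1.0625]
midpoint -1.09375: g = 0.2446 > 0 → [-1.125, -1.09375]

[-1.125, -1.09375]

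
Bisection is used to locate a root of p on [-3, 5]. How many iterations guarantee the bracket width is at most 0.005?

Width after n steps is 8/2^n. Need 2^n ≥ 8/0.005 = 1600.
2^10 = 1024 < 1600 ≤ 2^11 = 2048, so n = 11.

11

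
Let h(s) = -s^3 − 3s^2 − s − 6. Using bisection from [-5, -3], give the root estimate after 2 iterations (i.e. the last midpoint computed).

-3.5

s = -4 gives h = 14, positive; keep [-4, -3]
s = -3.5 gives h = 3.625, positive; keep [-3.5, -3]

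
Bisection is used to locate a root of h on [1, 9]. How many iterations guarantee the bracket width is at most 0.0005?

14

Width after n steps is 8/2^n. Need 2^n ≥ 8/0.0005 = 16000.
2^13 = 8192 < 16000 ≤ 2^14 = 16384, so n = 14.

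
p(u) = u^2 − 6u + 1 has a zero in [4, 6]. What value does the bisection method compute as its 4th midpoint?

5.875

p(5) = -4 < 0, so the root lies in [5, 6]
p(5.5) = -1.75 < 0, so the root lies in [5.5, 6]
p(5.75) = -0.4375 < 0, so the root lies in [5.75, 6]
p(5.875) = 0.2656 > 0, so the root lies in [5.75, 5.875]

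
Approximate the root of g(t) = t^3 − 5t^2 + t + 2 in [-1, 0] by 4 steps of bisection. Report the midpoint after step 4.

-0.5625

t = -0.5 gives g = 0.125, positive; keep [-1, -0.5]
t = -0.75 gives g = -1.984375, negative; keep [-0.75, -0.5]
t = -0.625 gives g = -0.822266, negative; keep [-0.625, -0.5]
t = -0.5625 gives g = -0.3225, negative; keep [-0.5625, -0.5]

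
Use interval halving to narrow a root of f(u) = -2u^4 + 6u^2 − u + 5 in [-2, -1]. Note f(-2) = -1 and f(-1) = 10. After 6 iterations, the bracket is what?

[-1.984375, -1.96875]

midpoint -1.5: f = 9.875 > 0 → [-2, -1.5]
midpoint -1.75: f = 6.367188 > 0 → [-2, -1.75]
midpoint -1.875: f = 3.249512 > 0 → [-2, -1.875]
midpoint -1.9375: f = 1.2773 > 0 → [-2, -1.9375]
midpoint -1.96875: f = 0.1782 > 0 → [-2, -1.96875]
midpoint -1.984375: f = -0.4008 < 0 → [-1.984375, -1.96875]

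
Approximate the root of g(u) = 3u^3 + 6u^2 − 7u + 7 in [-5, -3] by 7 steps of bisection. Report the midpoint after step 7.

-3.015625

g(-4) = -61 < 0, so the root lies in [-4, -3]
g(-3.5) = -23.625 < 0, so the root lies in [-3.5, -3]
g(-3.25) = -9.859375 < 0, so the root lies in [-3.25, -3]
g(-3.125) = -4.084 < 0, so the root lies in [-3.125, -3]
g(-3.0625) = -1.4578 < 0, so the root lies in [-3.0625, -3]
g(-3.03125) = -0.2081 < 0, so the root lies in [-3.03125, -3]
g(-3.015625) = 0.4011 > 0, so the root lies in [-3.03125, -3.015625]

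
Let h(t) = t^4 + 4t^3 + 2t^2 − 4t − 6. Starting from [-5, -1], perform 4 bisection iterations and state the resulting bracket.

midpoint -3: h = -3 < 0 → [-5, -3]
midpoint -4: h = 42 > 0 → [-4, -3]
midpoint -3.5: h = 11.0625 > 0 → [-3.5, -3]
midpoint -3.25: h = 2.3789 > 0 → [-3.25, -3]

[-3.25, -3]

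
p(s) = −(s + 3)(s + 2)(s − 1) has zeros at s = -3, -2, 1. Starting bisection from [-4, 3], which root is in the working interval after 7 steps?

1

midpoint -0.5: p = 5.625 > 0 → [-0.5, 3]
midpoint 1.25: p = -3.453125 < 0 → [-0.5, 1.25]
midpoint 0.375: p = 5.009766 > 0 → [0.375, 1.25]
midpoint 0.8125: p = 2.0105 > 0 → [0.8125, 1.25]
midpoint 1.03125: p = -0.3819 < 0 → [0.8125, 1.03125]
midpoint 0.921875: p = 0.8953 > 0 → [0.921875, 1.03125]
midpoint 0.9765625: p = 0.2774 > 0 → [0.9765625, 1.03125]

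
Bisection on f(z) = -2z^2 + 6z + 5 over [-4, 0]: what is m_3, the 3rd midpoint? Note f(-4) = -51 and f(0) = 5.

m = -2, f(m) = -15 (−); new bracket [-2, 0]
m = -1, f(m) = -3 (−); new bracket [-1, 0]
m = -0.5, f(m) = 1.5 (+); new bracket [-1, -0.5]

-0.5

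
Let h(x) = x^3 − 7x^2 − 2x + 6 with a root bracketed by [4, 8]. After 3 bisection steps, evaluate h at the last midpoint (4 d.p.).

19.1250

x = 6 gives h = -42, negative; keep [6, 8]
x = 7 gives h = -8, negative; keep [7, 8]
x = 7.5 gives h = 19.125, positive; keep [7, 7.5]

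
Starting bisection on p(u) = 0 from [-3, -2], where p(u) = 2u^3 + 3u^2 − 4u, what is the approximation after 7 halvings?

u = -2.5 gives p = -2.5, negative; keep [-2.5, -2]
u = -2.25 gives p = 1.40625, positive; keep [-2.5, -2.25]
u = -2.375 gives p = -0.371094, negative; keep [-2.375, -2.25]
u = -2.3125 gives p = 0.5601, positive; keep [-2.375, -2.3125]
u = -2.34375 gives p = 0.1053, positive; keep [-2.375, -2.34375]
u = -2.359375 gives p = -0.1302, negative; keep [-2.359375, -2.34375]
u = -2.3515625 gives p = -0.0118, negative; keep [-2.3515625, -2.34375]

-2.3515625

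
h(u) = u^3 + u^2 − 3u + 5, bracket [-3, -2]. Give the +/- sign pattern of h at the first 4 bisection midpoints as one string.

h(-2.5) = 3.125 > 0, so the root lies in [-3, -2.5]
h(-2.75) = 0.015625 > 0, so the root lies in [-3, -2.75]
h(-2.875) = -1.873047 < 0, so the root lies in [-2.875, -2.75]
h(-2.8125) = -0.8997 < 0, so the root lies in [-2.8125, -2.75]

++--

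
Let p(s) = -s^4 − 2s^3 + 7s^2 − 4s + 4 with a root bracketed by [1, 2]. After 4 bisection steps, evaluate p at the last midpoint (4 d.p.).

midpoint 1.5: p = 1.9375 > 0 → [1.5, 2]
midpoint 1.75: p = -1.660156 < 0 → [1.5, 1.75]
midpoint 1.625: p = 0.429443 > 0 → [1.625, 1.75]
midpoint 1.6875: p = -0.5364 < 0 → [1.625, 1.6875]

-0.5364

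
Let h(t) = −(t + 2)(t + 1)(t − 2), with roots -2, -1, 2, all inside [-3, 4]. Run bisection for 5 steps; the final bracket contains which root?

h(0.5) = 5.625 > 0, so the root lies in [0.5, 4]
h(2.25) = -3.453125 < 0, so the root lies in [0.5, 2.25]
h(1.375) = 5.009766 > 0, so the root lies in [1.375, 2.25]
h(1.8125) = 2.0105 > 0, so the root lies in [1.8125, 2.25]
h(2.03125) = -0.3819 < 0, so the root lies in [1.8125, 2.03125]

2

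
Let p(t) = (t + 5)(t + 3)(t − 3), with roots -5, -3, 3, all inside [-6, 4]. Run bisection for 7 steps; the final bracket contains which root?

3

t = -1 gives p = -32, negative; keep [-1, 4]
t = 1.5 gives p = -43.875, negative; keep [1.5, 4]
t = 2.75 gives p = -11.140625, negative; keep [2.75, 4]
t = 3.375 gives p = 20.0215, positive; keep [2.75, 3.375]
t = 3.0625 gives p = 3.0549, positive; keep [2.75, 3.0625]
t = 2.90625 gives p = -4.3778, negative; keep [2.90625, 3.0625]
t = 2.984375 gives p = -0.7466, negative; keep [2.984375, 3.0625]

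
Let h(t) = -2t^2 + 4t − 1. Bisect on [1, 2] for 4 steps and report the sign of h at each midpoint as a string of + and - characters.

m = 1.5, h(m) = 0.5 (+); new bracket [1.5, 2]
m = 1.75, h(m) = -0.125 (−); new bracket [1.5, 1.75]
m = 1.625, h(m) = 0.21875 (+); new bracket [1.625, 1.75]
m = 1.6875, h(m) = 0.0547 (+); new bracket [1.6875, 1.75]

+-++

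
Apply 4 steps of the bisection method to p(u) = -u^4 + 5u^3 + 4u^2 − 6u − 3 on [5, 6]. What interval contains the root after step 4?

m = 5.5, p(m) = 1.8125 (+); new bracket [5.5, 6]
m = 5.75, p(m) = -47.832031 (−); new bracket [5.5, 5.75]
m = 5.625, p(m) = -21.424072 (−); new bracket [5.5, 5.625]
m = 5.5625, p(m) = -9.4221 (−); new bracket [5.5, 5.5625]

[5.5, 5.5625]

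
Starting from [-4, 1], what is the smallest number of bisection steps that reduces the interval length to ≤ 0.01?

Width after n steps is 5/2^n. Need 2^n ≥ 5/0.01 = 500.
2^8 = 256 < 500 ≤ 2^9 = 512, so n = 9.

9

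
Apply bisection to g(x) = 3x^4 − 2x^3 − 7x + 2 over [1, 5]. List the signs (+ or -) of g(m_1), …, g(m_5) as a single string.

g(3) = 170 > 0, so the root lies in [1, 3]
g(2) = 20 > 0, so the root lies in [1, 2]
g(1.5) = -0.0625 < 0, so the root lies in [1.5, 2]
g(1.75) = 7.168 > 0, so the root lies in [1.5, 1.75]
g(1.625) = 2.9617 > 0, so the root lies in [1.5, 1.625]

++-++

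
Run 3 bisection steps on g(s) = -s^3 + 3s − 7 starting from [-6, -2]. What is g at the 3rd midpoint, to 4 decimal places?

1.1250

midpoint -4: g = 45 > 0 → [-4, -2]
midpoint -3: g = 11 > 0 → [-3, -2]
midpoint -2.5: g = 1.125 > 0 → [-2.5, -2]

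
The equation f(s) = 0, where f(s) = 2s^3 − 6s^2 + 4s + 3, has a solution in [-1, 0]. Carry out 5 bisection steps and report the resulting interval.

midpoint -0.5: f = -0.75 < 0 → [-0.5, 0]
midpoint -0.25: f = 1.59375 > 0 → [-0.5, -0.25]
midpoint -0.375: f = 0.550781 > 0 → [-0.5, -0.375]
midpoint -0.4375: f = -0.0659 < 0 → [-0.4375, -0.375]
midpoint -0.40625: f = 0.2507 > 0 → [-0.4375, -0.40625]

[-0.4375, -0.40625]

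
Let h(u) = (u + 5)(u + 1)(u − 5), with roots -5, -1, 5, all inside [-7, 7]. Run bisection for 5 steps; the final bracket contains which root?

m = 0, h(m) = -25 (−); new bracket [0, 7]
m = 3.5, h(m) = -57.375 (−); new bracket [3.5, 7]
m = 5.25, h(m) = 16.015625 (+); new bracket [3.5, 5.25]
m = 4.375, h(m) = -31.4941 (−); new bracket [4.375, 5.25]
m = 4.8125, h(m) = -10.6941 (−); new bracket [4.8125, 5.25]

5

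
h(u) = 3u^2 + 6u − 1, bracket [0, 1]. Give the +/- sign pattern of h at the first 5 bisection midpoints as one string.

m = 0.5, h(m) = 2.75 (+); new bracket [0, 0.5]
m = 0.25, h(m) = 0.6875 (+); new bracket [0, 0.25]
m = 0.125, h(m) = -0.203125 (−); new bracket [0.125, 0.25]
m = 0.1875, h(m) = 0.2305 (+); new bracket [0.125, 0.1875]
m = 0.15625, h(m) = 0.0107 (+); new bracket [0.125, 0.15625]

++-++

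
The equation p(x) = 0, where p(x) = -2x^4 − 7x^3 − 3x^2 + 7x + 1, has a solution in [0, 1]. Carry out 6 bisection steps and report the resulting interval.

p(0.5) = 2.75 > 0, so the root lies in [0.5, 1]
p(0.75) = 0.976562 > 0, so the root lies in [0.75, 1]
p(0.875) = -1.033691 < 0, so the root lies in [0.75, 0.875]
p(0.8125) = 0.0808 > 0, so the root lies in [0.8125, 0.875]
p(0.84375) = -0.4479 < 0, so the root lies in [0.8125, 0.84375]
p(0.828125) = -0.1766 < 0, so the root lies in [0.8125, 0.828125]

[0.8125, 0.828125]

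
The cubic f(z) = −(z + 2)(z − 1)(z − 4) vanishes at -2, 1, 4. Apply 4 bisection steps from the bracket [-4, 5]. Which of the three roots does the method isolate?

-2

z = 0.5 gives f = -4.375, negative; keep [-4, 0.5]
z = -1.75 gives f = -3.953125, negative; keep [-4, -1.75]
z = -2.875 gives f = 23.310547, positive; keep [-2.875, -1.75]
z = -2.3125 gives f = 6.5344, positive; keep [-2.3125, -1.75]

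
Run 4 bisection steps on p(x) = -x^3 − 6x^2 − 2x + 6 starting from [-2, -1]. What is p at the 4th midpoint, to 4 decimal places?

-0.5530

x = -1.5 gives p = -1.125, negative; keep [-1.5, -1]
x = -1.25 gives p = 1.078125, positive; keep [-1.5, -1.25]
x = -1.375 gives p = 0.005859, positive; keep [-1.5, -1.375]
x = -1.4375 gives p = -0.553, negative; keep [-1.4375, -1.375]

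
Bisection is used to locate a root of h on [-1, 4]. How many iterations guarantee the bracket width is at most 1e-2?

9

Width after n steps is 5/2^n. Need 2^n ≥ 5/1e-2 = 500.
2^8 = 256 < 500 ≤ 2^9 = 512, so n = 9.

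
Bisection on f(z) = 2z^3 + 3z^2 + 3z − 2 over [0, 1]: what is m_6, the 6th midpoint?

z = 0.5 gives f = 0.5, positive; keep [0, 0.5]
z = 0.25 gives f = -1.03125, negative; keep [0.25, 0.5]
z = 0.375 gives f = -0.347656, negative; keep [0.375, 0.5]
z = 0.4375 gives f = 0.0542, positive; keep [0.375, 0.4375]
z = 0.40625 gives f = -0.152, negative; keep [0.40625, 0.4375]
z = 0.421875 gives f = -0.0503, negative; keep [0.421875, 0.4375]

0.421875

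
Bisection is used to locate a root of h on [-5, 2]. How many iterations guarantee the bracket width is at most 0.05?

Width after n steps is 7/2^n. Need 2^n ≥ 7/0.05 = 140.
2^7 = 128 < 140 ≤ 2^8 = 256, so n = 8.

8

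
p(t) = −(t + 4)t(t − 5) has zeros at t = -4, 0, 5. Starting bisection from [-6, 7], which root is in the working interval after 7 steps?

5

m = 0.5, p(m) = 10.125 (+); new bracket [0.5, 7]
m = 3.75, p(m) = 36.328125 (+); new bracket [3.75, 7]
m = 5.375, p(m) = -18.896484 (−); new bracket [3.75, 5.375]
m = 4.5625, p(m) = 17.0916 (+); new bracket [4.5625, 5.375]
m = 4.96875, p(m) = 1.3926 (+); new bracket [4.96875, 5.375]
m = 5.171875, p(m) = -8.153 (−); new bracket [4.96875, 5.171875]
m = 5.0703125, p(m) = -3.2336 (−); new bracket [4.96875, 5.0703125]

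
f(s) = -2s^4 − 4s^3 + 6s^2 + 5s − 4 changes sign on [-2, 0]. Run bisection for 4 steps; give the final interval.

[-1.125, -1]

f(-1) = -1 < 0, so the root lies in [-2, -1]
f(-1.5) = 5.375 > 0, so the root lies in [-1.5, -1]
f(-1.25) = 2.054688 > 0, so the root lies in [-1.25, -1]
f(-1.125) = 0.4604 > 0, so the root lies in [-1.125, -1]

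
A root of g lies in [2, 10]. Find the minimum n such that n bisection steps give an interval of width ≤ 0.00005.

18

Width after n steps is 8/2^n. Need 2^n ≥ 8/0.00005 = 160000.
2^17 = 131072 < 160000 ≤ 2^18 = 262144, so n = 18.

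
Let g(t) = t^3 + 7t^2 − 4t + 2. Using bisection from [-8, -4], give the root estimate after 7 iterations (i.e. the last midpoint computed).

-7.59375

g(-6) = 62 > 0, so the root lies in [-8, -6]
g(-7) = 30 > 0, so the root lies in [-8, -7]
g(-7.5) = 3.875 > 0, so the root lies in [-8, -7.5]
g(-7.75) = -12.0469 < 0, so the root lies in [-7.75, -7.5]
g(-7.625) = -3.8379 < 0, so the root lies in [-7.625, -7.5]
g(-7.5625) = 0.0798 > 0, so the root lies in [-7.625, -7.5625]
g(-7.59375) = -1.8636 < 0, so the root lies in [-7.59375, -7.5625]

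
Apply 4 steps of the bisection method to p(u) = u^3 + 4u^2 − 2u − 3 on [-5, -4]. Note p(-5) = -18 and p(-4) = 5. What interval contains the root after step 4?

p(-4.5) = -4.125 < 0, so the root lies in [-4.5, -4]
p(-4.25) = 0.984375 > 0, so the root lies in [-4.5, -4.25]
p(-4.375) = -1.427734 < 0, so the root lies in [-4.375, -4.25]
p(-4.3125) = -0.1868 < 0, so the root lies in [-4.3125, -4.25]

[-4.3125, -4.25]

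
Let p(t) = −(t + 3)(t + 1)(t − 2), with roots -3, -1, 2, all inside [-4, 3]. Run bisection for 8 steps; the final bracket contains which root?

t = -0.5 gives p = 3.125, positive; keep [-0.5, 3]
t = 1.25 gives p = 7.171875, positive; keep [1.25, 3]
t = 2.125 gives p = -2.001953, negative; keep [1.25, 2.125]
t = 1.6875 gives p = 3.9368, positive; keep [1.6875, 2.125]
t = 1.90625 gives p = 1.3368, positive; keep [1.90625, 2.125]
t = 2.015625 gives p = -0.2363, negative; keep [1.90625, 2.015625]
t = 1.9609375 gives p = 0.5738, positive; keep [1.9609375, 2.015625]
t = 1.98828125 gives p = 0.1747, positive; keep [1.98828125, 2.015625]

2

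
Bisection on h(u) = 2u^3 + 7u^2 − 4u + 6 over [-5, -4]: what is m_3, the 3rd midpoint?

-4.125

m = -4.5, h(m) = -16.5 (−); new bracket [-4.5, -4]
m = -4.25, h(m) = -4.09375 (−); new bracket [-4.25, -4]
m = -4.125, h(m) = 1.230469 (+); new bracket [-4.25, -4.125]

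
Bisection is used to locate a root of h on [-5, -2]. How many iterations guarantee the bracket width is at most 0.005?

Width after n steps is 3/2^n. Need 2^n ≥ 3/0.005 = 600.
2^9 = 512 < 600 ≤ 2^10 = 1024, so n = 10.

10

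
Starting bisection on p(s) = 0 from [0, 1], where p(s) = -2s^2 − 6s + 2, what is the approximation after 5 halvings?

s = 0.5 gives p = -1.5, negative; keep [0, 0.5]
s = 0.25 gives p = 0.375, positive; keep [0.25, 0.5]
s = 0.375 gives p = -0.53125, negative; keep [0.25, 0.375]
s = 0.3125 gives p = -0.0703, negative; keep [0.25, 0.3125]
s = 0.28125 gives p = 0.1543, positive; keep [0.28125, 0.3125]

0.28125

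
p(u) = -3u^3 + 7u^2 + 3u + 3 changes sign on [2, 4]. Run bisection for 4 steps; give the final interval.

p(3) = -6 < 0, so the root lies in [2, 3]
p(2.5) = 7.375 > 0, so the root lies in [2.5, 3]
p(2.75) = 1.796875 > 0, so the root lies in [2.75, 3]
p(2.875) = -1.8066 < 0, so the root lies in [2.75, 2.875]

[2.75, 2.875]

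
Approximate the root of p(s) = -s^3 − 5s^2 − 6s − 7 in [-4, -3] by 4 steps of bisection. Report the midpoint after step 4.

-3.9375

midpoint -3.5: p = -4.375 < 0 → [-4, -3.5]
midpoint -3.75: p = -2.078125 < 0 → [-4, -3.75]
midpoint -3.875: p = -0.642578 < 0 → [-4, -3.875]
midpoint -3.9375: p = 0.1521 > 0 → [-3.9375, -3.875]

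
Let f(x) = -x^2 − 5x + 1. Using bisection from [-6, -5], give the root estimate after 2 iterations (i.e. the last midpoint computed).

midpoint -5.5: f = -1.75 < 0 → [-5.5, -5]
midpoint -5.25: f = -0.3125 < 0 → [-5.25, -5]

-5.25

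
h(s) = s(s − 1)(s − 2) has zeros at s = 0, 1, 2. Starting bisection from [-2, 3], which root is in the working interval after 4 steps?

0

s = 0.5 gives h = 0.375, positive; keep [-2, 0.5]
s = -0.75 gives h = -3.609375, negative; keep [-0.75, 0.5]
s = -0.125 gives h = -0.298828, negative; keep [-0.125, 0.5]
s = 0.1875 gives h = 0.2761, positive; keep [-0.125, 0.1875]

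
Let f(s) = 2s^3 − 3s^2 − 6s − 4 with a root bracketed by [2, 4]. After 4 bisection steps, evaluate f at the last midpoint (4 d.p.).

s = 3 gives f = 5, positive; keep [2, 3]
s = 2.5 gives f = -6.5, negative; keep [2.5, 3]
s = 2.75 gives f = -1.59375, negative; keep [2.75, 3]
s = 2.875 gives f = 1.4805, positive; keep [2.75, 2.875]

1.4805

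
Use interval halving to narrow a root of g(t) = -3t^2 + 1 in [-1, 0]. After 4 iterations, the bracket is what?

m = -0.5, g(m) = 0.25 (+); new bracket [-1, -0.5]
m = -0.75, g(m) = -0.6875 (−); new bracket [-0.75, -0.5]
m = -0.625, g(m) = -0.171875 (−); new bracket [-0.625, -0.5]
m = -0.5625, g(m) = 0.0508 (+); new bracket [-0.625, -0.5625]

[-0.625, -0.5625]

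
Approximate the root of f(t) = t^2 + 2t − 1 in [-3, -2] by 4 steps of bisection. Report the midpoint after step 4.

midpoint -2.5: f = 0.25 > 0 → [-2.5, -2]
midpoint -2.25: f = -0.4375 < 0 → [-2.5, -2.25]
midpoint -2.375: f = -0.109375 < 0 → [-2.5, -2.375]
midpoint -2.4375: f = 0.0664 > 0 → [-2.4375, -2.375]

-2.4375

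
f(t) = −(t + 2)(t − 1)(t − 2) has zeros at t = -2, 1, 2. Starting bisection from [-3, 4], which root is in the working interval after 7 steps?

-2

m = 0.5, f(m) = -1.875 (−); new bracket [-3, 0.5]
m = -1.25, f(m) = -5.484375 (−); new bracket [-3, -1.25]
m = -2.125, f(m) = 1.611328 (+); new bracket [-2.125, -1.25]
m = -1.6875, f(m) = -3.0969 (−); new bracket [-2.125, -1.6875]
m = -1.90625, f(m) = -1.0643 (−); new bracket [-2.125, -1.90625]
m = -2.015625, f(m) = 0.1892 (+); new bracket [-2.015625, -1.90625]
m = -1.9609375, f(m) = -0.4581 (−); new bracket [-2.015625, -1.9609375]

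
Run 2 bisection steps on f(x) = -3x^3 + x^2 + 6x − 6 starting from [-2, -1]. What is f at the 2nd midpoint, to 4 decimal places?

f(-1.5) = -2.625 < 0, so the root lies in [-2, -1.5]
f(-1.75) = 2.640625 > 0, so the root lies in [-1.75, -1.5]

2.6406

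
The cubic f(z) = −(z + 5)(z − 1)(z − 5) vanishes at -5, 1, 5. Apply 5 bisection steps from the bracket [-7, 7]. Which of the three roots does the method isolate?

z = 0 gives f = -25, negative; keep [-7, 0]
z = -3.5 gives f = -57.375, negative; keep [-7, -3.5]
z = -5.25 gives f = 16.015625, positive; keep [-5.25, -3.5]
z = -4.375 gives f = -31.4941, negative; keep [-5.25, -4.375]
z = -4.8125 gives f = -10.6941, negative; keep [-5.25, -4.8125]

-5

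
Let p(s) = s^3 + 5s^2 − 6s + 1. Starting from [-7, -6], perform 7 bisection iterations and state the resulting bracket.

[-6.03125, -6.0234375]

p(-6.5) = -23.375 < 0, so the root lies in [-6.5, -6]
p(-6.25) = -10.328125 < 0, so the root lies in [-6.25, -6]
p(-6.125) = -4.455078 < 0, so the root lies in [-6.125, -6]
p(-6.0625) = -1.676 < 0, so the root lies in [-6.0625, -6]
p(-6.03125) = -0.3252 < 0, so the root lies in [-6.03125, -6]
p(-6.015625) = 0.3406 > 0, so the root lies in [-6.03125, -6.015625]
p(-6.0234375) = 0.0085 > 0, so the root lies in [-6.03125, -6.0234375]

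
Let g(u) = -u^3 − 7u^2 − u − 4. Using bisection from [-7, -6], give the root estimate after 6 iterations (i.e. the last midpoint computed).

-6.953125

m = -6.5, g(m) = -18.625 (−); new bracket [-7, -6.5]
m = -6.75, g(m) = -8.640625 (−); new bracket [-7, -6.75]
m = -6.875, g(m) = -3.033203 (−); new bracket [-7, -6.875]
m = -6.9375, g(m) = -0.0706 (−); new bracket [-7, -6.9375]
m = -6.96875, g(m) = 1.4511 (+); new bracket [-6.96875, -6.9375]
m = -6.953125, g(m) = 0.6869 (+); new bracket [-6.953125, -6.9375]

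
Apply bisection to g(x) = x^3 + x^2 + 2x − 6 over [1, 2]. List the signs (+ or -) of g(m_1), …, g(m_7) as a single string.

++-----

m = 1.5, g(m) = 2.625 (+); new bracket [1, 1.5]
m = 1.25, g(m) = 0.015625 (+); new bracket [1, 1.25]
m = 1.125, g(m) = -1.060547 (−); new bracket [1.125, 1.25]
m = 1.1875, g(m) = -0.5403 (−); new bracket [1.1875, 1.25]
m = 1.21875, g(m) = -0.2669 (−); new bracket [1.21875, 1.25]
m = 1.234375, g(m) = -0.1268 (−); new bracket [1.234375, 1.25]
m = 1.2421875, g(m) = -0.0559 (−); new bracket [1.2421875, 1.25]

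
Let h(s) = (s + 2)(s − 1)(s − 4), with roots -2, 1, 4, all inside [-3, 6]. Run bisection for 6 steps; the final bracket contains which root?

h(1.5) = -4.375 < 0, so the root lies in [1.5, 6]
h(3.75) = -3.953125 < 0, so the root lies in [3.75, 6]
h(4.875) = 23.310547 > 0, so the root lies in [3.75, 4.875]
h(4.3125) = 6.5344 > 0, so the root lies in [3.75, 4.3125]
h(4.03125) = 0.5713 > 0, so the root lies in [3.75, 4.03125]
h(3.890625) = -1.8624 < 0, so the root lies in [3.890625, 4.03125]

4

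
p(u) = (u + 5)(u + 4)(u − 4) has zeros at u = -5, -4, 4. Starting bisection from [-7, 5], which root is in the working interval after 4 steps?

midpoint -1: p = -60 < 0 → [-1, 5]
midpoint 2: p = -84 < 0 → [2, 5]
midpoint 3.5: p = -31.875 < 0 → [3.5, 5]
midpoint 4.25: p = 19.0781 > 0 → [3.5, 4.25]

4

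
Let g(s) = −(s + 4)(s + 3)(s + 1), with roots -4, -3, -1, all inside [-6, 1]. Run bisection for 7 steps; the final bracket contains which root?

s = -2.5 gives g = 1.125, positive; keep [-2.5, 1]
s = -0.75 gives g = -1.828125, negative; keep [-2.5, -0.75]
s = -1.625 gives g = 2.041016, positive; keep [-1.625, -0.75]
s = -1.1875 gives g = 0.9558, positive; keep [-1.1875, -0.75]
s = -0.96875 gives g = -0.1924, negative; keep [-1.1875, -0.96875]
s = -1.078125 gives g = 0.4387, positive; keep [-1.078125, -0.96875]
s = -1.0234375 gives g = 0.1379, positive; keep [-1.0234375, -0.96875]

-1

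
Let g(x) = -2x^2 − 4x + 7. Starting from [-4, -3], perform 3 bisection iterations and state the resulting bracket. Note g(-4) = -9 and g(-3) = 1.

[-3.125, -3]

g(-3.5) = -3.5 < 0, so the root lies in [-3.5, -3]
g(-3.25) = -1.125 < 0, so the root lies in [-3.25, -3]
g(-3.125) = -0.03125 < 0, so the root lies in [-3.125, -3]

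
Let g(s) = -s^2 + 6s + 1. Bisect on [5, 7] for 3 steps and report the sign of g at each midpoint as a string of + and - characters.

s = 6 gives g = 1, positive; keep [6, 7]
s = 6.5 gives g = -2.25, negative; keep [6, 6.5]
s = 6.25 gives g = -0.5625, negative; keep [6, 6.25]

+--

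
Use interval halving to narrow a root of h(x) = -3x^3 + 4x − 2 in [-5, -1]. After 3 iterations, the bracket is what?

[-1.5, -1]

midpoint -3: h = 67 > 0 → [-3, -1]
midpoint -2: h = 14 > 0 → [-2, -1]
midpoint -1.5: h = 2.125 > 0 → [-1.5, -1]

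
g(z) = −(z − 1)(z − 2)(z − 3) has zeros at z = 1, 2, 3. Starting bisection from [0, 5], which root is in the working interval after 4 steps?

3

g(2.5) = 0.375 > 0, so the root lies in [2.5, 5]
g(3.75) = -3.609375 < 0, so the root lies in [2.5, 3.75]
g(3.125) = -0.298828 < 0, so the root lies in [2.5, 3.125]
g(2.8125) = 0.2761 > 0, so the root lies in [2.8125, 3.125]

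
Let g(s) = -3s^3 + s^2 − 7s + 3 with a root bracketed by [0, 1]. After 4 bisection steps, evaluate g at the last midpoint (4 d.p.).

m = 0.5, g(m) = -0.625 (−); new bracket [0, 0.5]
m = 0.25, g(m) = 1.265625 (+); new bracket [0.25, 0.5]
m = 0.375, g(m) = 0.357422 (+); new bracket [0.375, 0.5]
m = 0.4375, g(m) = -0.1223 (−); new bracket [0.375, 0.4375]

-0.1223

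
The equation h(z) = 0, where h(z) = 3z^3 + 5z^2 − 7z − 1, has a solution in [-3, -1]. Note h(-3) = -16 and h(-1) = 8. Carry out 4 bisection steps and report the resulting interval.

[-2.625, -2.5]

midpoint -2: h = 9 > 0 → [-3, -2]
midpoint -2.5: h = 0.875 > 0 → [-3, -2.5]
midpoint -2.75: h = -6.328125 < 0 → [-2.75, -2.5]
midpoint -2.625: h = -2.4355 < 0 → [-2.625, -2.5]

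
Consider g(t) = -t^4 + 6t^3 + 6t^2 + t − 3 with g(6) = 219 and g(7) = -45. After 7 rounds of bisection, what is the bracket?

[6.8828125, 6.890625]

m = 6.5, g(m) = 119.6875 (+); new bracket [6.5, 7]
m = 6.75, g(m) = 46.464844 (+); new bracket [6.75, 7]
m = 6.875, g(m) = 3.136475 (+); new bracket [6.875, 7]
m = 6.9375, g(m) = -20.315 (−); new bracket [6.875, 6.9375]
m = 6.90625, g(m) = -8.437 (−); new bracket [6.875, 6.90625]
m = 6.890625, g(m) = -2.6125 (−); new bracket [6.875, 6.890625]
m = 6.8828125, g(m) = 0.2714 (+); new bracket [6.8828125, 6.890625]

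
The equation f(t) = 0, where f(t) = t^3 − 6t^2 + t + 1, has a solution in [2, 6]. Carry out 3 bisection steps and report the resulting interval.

[5.5, 6]

f(4) = -27 < 0, so the root lies in [4, 6]
f(5) = -19 < 0, so the root lies in [5, 6]
f(5.5) = -8.625 < 0, so the root lies in [5.5, 6]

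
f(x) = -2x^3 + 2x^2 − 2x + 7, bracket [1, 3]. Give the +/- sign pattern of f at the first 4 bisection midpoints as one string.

-+-+

f(2) = -5 < 0, so the root lies in [1, 2]
f(1.5) = 1.75 > 0, so the root lies in [1.5, 2]
f(1.75) = -1.09375 < 0, so the root lies in [1.5, 1.75]
f(1.625) = 0.4492 > 0, so the root lies in [1.625, 1.75]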